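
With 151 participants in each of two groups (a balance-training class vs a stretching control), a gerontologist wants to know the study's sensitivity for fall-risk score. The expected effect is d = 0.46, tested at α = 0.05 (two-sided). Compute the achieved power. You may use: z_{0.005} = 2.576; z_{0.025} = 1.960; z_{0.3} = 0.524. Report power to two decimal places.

power ≈ 0.98

For two equal groups, power = Φ(d·√(n/2) − z_{α/2}).
d·√(n/2) = 0.46 × √(151/2) = 0.46 × 8.689 = 3.997.
z_β = 3.997 − 1.960 = 2.037.
Power = Φ(2.037) = 0.979.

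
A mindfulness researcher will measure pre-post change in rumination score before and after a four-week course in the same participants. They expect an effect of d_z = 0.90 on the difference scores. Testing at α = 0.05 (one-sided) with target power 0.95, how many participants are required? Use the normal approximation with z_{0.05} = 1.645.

n = 14 pairs

For a paired (one-sample on differences) test: n = ((z_{α} + z_β) / d)².
z_{α} + z_β = 1.645 + 1.645 = 3.290.
n = (3.290 / 0.90)² = 3.656² = 13.36.
Round up.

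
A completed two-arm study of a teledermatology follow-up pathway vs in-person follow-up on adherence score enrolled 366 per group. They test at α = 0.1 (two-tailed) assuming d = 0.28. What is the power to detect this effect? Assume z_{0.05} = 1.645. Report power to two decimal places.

For two equal groups, power = Φ(d·√(n/2) − z_{α/2}).
d·√(n/2) = 0.28 × √(366/2) = 0.28 × 13.528 = 3.788.
z_β = 3.788 − 1.645 = 2.143.
Power = Φ(2.143) = 0.984.

power ≈ 0.98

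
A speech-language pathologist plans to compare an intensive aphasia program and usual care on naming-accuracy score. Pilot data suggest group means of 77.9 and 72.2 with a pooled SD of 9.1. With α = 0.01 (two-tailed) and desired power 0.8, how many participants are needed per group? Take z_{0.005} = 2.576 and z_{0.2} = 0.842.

Cohen's d = |M₁ − M₂| / SD_pooled = |77.9 − 72.2| / 9.1 = 5.7 / 9.1 = 0.626.
For two independent groups with equal n: n = 2·((z_{α/2} + z_β) / d)².
z_{α/2} + z_β = 2.576 + 0.842 = 3.418.
n = 2 × (3.418 / 0.626)² = 2 × 5.460² = 2 × 29.81 = 59.6.
Round up to the next whole participant.

n = 60 per group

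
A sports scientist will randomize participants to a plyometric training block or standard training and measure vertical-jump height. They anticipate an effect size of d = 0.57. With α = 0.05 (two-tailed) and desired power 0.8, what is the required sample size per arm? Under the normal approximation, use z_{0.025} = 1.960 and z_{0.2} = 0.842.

n = 49 per group

For two independent groups with equal n: n = 2·((z_{α/2} + z_β) / d)².
z_{α/2} + z_β = 1.960 + 0.842 = 2.802.
n = 2 × (2.802 / 0.57)² = 2 × 4.916² = 2 × 24.16 = 48.3.
Round up to the next whole participant.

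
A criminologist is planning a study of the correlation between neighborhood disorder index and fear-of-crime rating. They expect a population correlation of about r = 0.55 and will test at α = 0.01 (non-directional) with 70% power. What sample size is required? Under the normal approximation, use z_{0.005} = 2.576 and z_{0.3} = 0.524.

Fisher's z: C = ½·ln((1+r)/(1−r)) = ½·ln(3.4444) = 0.6184.
n = ((z_{α/2} + z_β)/C)² + 3.
(2.576 + 0.524) / 0.6184 = 3.100 / 0.6184 = 5.013.
n = 5.013² + 3 = 25.13 + 3 = 28.1.
Round up.

n = 29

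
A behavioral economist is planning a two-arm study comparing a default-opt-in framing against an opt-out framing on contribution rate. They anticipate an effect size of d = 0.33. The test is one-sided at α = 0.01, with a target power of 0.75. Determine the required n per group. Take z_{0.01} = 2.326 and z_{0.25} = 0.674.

For two independent groups with equal n: n = 2·((z_{α} + z_β) / d)².
z_{α} + z_β = 2.326 + 0.674 = 3.000.
n = 2 × (3.000 / 0.33)² = 2 × 9.091² = 2 × 82.64 = 165.3.
Round up to the next whole participant.

n = 166 per group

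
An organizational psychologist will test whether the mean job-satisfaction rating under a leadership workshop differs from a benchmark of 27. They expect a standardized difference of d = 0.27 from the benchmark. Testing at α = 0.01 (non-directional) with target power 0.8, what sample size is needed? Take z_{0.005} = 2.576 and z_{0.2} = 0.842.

For a one-sample test: n = ((z_{α/2} + z_β) / d)².
z_{α/2} + z_β = 2.576 + 0.842 = 3.418.
n = (3.418 / 0.27)² = 12.659² = 160.26.
Round up.

n = 161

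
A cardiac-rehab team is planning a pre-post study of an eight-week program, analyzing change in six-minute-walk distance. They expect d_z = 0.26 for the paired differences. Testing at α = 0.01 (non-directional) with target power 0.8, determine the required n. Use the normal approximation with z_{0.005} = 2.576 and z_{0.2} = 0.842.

For a paired (one-sample on differences) test: n = ((z_{α/2} + z_β) / d)².
z_{α/2} + z_β = 2.576 + 0.842 = 3.418.
n = (3.418 / 0.26)² = 13.146² = 172.82.
Round up.

n = 173 pairs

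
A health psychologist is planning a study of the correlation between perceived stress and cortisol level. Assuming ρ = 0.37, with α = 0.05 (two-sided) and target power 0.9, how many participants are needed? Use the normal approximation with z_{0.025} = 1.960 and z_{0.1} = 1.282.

n = 73

Fisher's z: C = ½·ln((1+r)/(1−r)) = ½·ln(2.1746) = 0.3884.
n = ((z_{α/2} + z_β)/C)² + 3.
(1.960 + 1.282) / 0.3884 = 3.242 / 0.3884 = 8.347.
n = 8.347² + 3 = 69.67 + 3 = 72.7.
Round up.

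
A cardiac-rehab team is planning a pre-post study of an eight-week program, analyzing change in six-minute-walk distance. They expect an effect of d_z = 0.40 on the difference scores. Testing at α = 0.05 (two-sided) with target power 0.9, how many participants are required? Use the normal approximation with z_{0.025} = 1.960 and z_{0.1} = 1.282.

For a paired (one-sample on differences) test: n = ((z_{α/2} + z_β) / d)².
z_{α/2} + z_β = 1.960 + 1.282 = 3.242.
n = (3.242 / 0.40)² = 8.105² = 65.69.
Round up.

n = 66 pairs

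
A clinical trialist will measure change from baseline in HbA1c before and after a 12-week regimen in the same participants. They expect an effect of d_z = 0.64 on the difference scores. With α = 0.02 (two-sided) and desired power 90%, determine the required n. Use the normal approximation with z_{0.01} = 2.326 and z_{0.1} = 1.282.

For a paired (one-sample on differences) test: n = ((z_{α/2} + z_β) / d)².
z_{α/2} + z_β = 2.326 + 1.282 = 3.608.
n = (3.608 / 0.64)² = 5.638² = 31.78.
Round up.

n = 32 pairs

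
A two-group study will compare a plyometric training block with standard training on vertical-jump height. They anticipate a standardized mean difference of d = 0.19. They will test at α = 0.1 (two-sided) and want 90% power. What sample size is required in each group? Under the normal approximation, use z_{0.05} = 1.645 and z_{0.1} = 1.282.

For two independent groups with equal n: n = 2·((z_{α/2} + z_β) / d)².
z_{α/2} + z_β = 1.645 + 1.282 = 2.927.
n = 2 × (2.927 / 0.19)² = 2 × 15.405² = 2 × 237.32 = 474.6.
Round up to the next whole participant.

n = 475 per group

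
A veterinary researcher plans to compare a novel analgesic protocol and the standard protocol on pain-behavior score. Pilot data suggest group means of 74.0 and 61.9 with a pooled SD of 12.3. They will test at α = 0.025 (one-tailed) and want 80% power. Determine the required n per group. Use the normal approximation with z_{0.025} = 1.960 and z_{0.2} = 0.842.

n = 17 per group

Cohen's d = |M₁ − M₂| / SD_pooled = |74.0 − 61.9| / 12.3 = 12.1 / 12.3 = 0.984.
For two independent groups with equal n: n = 2·((z_{α} + z_β) / d)².
z_{α} + z_β = 1.960 + 0.842 = 2.802.
n = 2 × (2.802 / 0.984)² = 2 × 2.848² = 2 × 8.11 = 16.2.
Round up to the next whole participant.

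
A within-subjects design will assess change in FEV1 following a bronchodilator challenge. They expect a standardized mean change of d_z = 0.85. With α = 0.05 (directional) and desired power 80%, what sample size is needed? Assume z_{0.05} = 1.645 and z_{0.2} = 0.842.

For a paired (one-sample on differences) test: n = ((z_{α} + z_β) / d)².
z_{α} + z_β = 1.645 + 0.842 = 2.487.
n = (2.487 / 0.85)² = 2.926² = 8.56.
Round up.

n = 9 pairs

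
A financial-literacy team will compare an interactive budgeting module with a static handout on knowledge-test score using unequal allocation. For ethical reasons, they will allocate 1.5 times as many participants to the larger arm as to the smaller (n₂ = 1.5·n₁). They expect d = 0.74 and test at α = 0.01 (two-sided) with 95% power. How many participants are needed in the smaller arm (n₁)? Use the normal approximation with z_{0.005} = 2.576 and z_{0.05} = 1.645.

With allocation ratio k = n₂/n₁ = 1.5, Var(x̄₁−x̄₂) = σ²(1/n₁ + 1/(k·n₁)) = σ²·(k+1)/(k·n₁).
So n₁ = (1 + 1/k)·((z_{α/2} + z_β)/d)² = 1.667 × (4.221/0.74)².
n₁ = 1.667 × 32.54 = 54.2.
Round up: n₁ = 55, giving n₂ = ⌈1.5 × 55⌉ = ⌈82.5⌉ = 83.

n₁ = 55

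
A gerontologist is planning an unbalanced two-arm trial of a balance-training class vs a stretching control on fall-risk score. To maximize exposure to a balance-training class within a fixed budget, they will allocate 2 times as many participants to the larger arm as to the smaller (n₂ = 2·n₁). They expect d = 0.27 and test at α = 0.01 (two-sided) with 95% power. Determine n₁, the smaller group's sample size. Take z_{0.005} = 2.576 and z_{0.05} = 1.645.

With allocation ratio k = n₂/n₁ = 2, Var(x̄₁−x̄₂) = σ²(1/n₁ + 1/(k·n₁)) = σ²·(k+1)/(k·n₁).
So n₁ = (1 + 1/k)·((z_{α/2} + z_β)/d)² = 1.500 × (4.221/0.27)².
n₁ = 1.500 × 244.40 = 366.6.
Round up: n₁ = 367, giving n₂ = 2 × 367 = 734.

n₁ = 367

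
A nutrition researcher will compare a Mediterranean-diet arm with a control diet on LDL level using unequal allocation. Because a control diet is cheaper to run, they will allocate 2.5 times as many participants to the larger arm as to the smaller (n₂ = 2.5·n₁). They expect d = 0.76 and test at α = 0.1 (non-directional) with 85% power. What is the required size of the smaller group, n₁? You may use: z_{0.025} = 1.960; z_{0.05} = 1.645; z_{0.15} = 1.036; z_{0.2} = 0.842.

With allocation ratio k = n₂/n₁ = 2.5, Var(x̄₁−x̄₂) = σ²(1/n₁ + 1/(k·n₁)) = σ²·(k+1)/(k·n₁).
So n₁ = (1 + 1/k)·((z_{α/2} + z_β)/d)² = 1.400 × (2.681/0.76)².
n₁ = 1.400 × 12.44 = 17.4.
Round up: n₁ = 18, giving n₂ = 2.5 × 18 = 45.

n₁ = 18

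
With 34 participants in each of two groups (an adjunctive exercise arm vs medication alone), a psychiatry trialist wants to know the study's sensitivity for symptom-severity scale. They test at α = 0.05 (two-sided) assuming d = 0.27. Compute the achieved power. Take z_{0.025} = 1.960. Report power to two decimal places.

For two equal groups, power = Φ(d·√(n/2) − z_{α/2}).
d·√(n/2) = 0.27 × √(34/2) = 0.27 × 4.123 = 1.113.
z_β = 1.113 − 1.960 = -0.847.
Power = Φ(-0.847) = 0.199.

power ≈ 0.20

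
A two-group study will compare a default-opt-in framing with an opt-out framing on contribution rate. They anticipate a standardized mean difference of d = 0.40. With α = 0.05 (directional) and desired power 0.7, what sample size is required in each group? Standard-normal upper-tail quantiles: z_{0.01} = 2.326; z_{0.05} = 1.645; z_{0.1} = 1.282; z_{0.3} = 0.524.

n = 59 per group

For two independent groups with equal n: n = 2·((z_{α} + z_β) / d)².
z_{α} + z_β = 1.645 + 0.524 = 2.169.
n = 2 × (2.169 / 0.40)² = 2 × 5.422² = 2 × 29.40 = 58.8.
Round up to the next whole participant.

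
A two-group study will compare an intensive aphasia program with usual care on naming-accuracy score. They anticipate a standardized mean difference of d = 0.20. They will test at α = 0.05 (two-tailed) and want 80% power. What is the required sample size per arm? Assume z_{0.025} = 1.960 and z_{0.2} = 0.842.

n = 393 per group

For two independent groups with equal n: n = 2·((z_{α/2} + z_β) / d)².
z_{α/2} + z_β = 1.960 + 0.842 = 2.802.
n = 2 × (2.802 / 0.20)² = 2 × 14.010² = 2 × 196.28 = 392.6.
Round up to the next whole participant.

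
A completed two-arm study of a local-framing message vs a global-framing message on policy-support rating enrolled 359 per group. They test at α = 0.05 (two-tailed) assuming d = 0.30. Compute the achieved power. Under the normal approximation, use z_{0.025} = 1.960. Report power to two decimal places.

For two equal groups, power = Φ(d·√(n/2) − z_{α/2}).
d·√(n/2) = 0.30 × √(359/2) = 0.30 × 13.398 = 4.019.
z_β = 4.019 − 1.960 = 2.059.
Power = Φ(2.059) = 0.980.

power ≈ 0.98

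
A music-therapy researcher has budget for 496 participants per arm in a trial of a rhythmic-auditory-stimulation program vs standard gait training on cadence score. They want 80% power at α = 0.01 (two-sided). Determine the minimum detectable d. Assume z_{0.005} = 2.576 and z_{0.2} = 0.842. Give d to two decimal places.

d_min ≈ 0.22

For two independent groups of n = 496 each: d_min = (z_{α/2} + z_β)·√(2/n).
z-sum = 2.576 + 0.842 = 3.418.
d_min = 3.418 × √(2/496) = 3.418 × 0.0635 = 0.217.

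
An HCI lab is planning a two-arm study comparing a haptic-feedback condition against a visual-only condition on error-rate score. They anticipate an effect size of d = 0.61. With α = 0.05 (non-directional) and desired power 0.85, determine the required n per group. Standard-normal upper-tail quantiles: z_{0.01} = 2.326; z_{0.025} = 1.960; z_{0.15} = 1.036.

n = 49 per group

For two independent groups with equal n: n = 2·((z_{α/2} + z_β) / d)².
z_{α/2} + z_β = 1.960 + 1.036 = 2.996.
n = 2 × (2.996 / 0.61)² = 2 × 4.911² = 2 × 24.12 = 48.2.
Round up to the next whole participant.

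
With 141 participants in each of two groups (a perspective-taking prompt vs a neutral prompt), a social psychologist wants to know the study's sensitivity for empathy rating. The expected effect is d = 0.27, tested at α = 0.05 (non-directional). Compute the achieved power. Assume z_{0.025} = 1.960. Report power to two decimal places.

For two equal groups, power = Φ(d·√(n/2) − z_{α/2}).
d·√(n/2) = 0.27 × √(141/2) = 0.27 × 8.396 = 2.267.
z_β = 2.267 − 1.960 = 0.307.
Power = Φ(0.307) = 0.621.

power ≈ 0.62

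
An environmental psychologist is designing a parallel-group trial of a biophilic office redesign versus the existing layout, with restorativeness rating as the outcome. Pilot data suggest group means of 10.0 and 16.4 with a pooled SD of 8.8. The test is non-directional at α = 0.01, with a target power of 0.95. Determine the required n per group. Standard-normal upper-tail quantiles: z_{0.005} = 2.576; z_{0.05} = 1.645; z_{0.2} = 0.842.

n = 68 per group

Cohen's d = |M₁ − M₂| / SD_pooled = |10.0 − 16.4| / 8.8 = 6.4 / 8.8 = 0.727.
For two independent groups with equal n: n = 2·((z_{α/2} + z_β) / d)².
z_{α/2} + z_β = 2.576 + 1.645 = 4.221.
n = 2 × (4.221 / 0.727)² = 2 × 5.806² = 2 × 33.71 = 67.4.
Round up to the next whole participant.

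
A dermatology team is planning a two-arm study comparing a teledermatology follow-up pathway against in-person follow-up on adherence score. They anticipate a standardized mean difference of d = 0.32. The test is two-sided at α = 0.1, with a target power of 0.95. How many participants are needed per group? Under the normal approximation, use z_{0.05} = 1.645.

For two independent groups with equal n: n = 2·((z_{α/2} + z_β) / d)².
z_{α/2} + z_β = 1.645 + 1.645 = 3.290.
n = 2 × (3.290 / 0.32)² = 2 × 10.281² = 2 × 105.70 = 211.4.
Round up to the next whole participant.

n = 212 per group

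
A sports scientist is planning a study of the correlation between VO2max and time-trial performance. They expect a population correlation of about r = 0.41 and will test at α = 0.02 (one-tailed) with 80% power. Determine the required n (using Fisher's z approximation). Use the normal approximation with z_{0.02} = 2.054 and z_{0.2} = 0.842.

Fisher's z: C = ½·ln((1+r)/(1−r)) = ½·ln(2.3898) = 0.4356.
n = ((z_{α} + z_β)/C)² + 3.
(2.054 + 0.842) / 0.4356 = 2.896 / 0.4356 = 6.648.
n = 6.648² + 3 = 44.20 + 3 = 47.2.
Round up.

n = 48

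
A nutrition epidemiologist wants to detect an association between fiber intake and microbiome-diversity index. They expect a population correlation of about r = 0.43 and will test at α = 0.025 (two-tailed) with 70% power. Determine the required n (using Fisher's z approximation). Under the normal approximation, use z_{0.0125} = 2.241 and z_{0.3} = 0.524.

Fisher's z: C = ½·ln((1+r)/(1−r)) = ½·ln(2.5088) = 0.4599.
n = ((z_{α/2} + z_β)/C)² + 3.
(2.241 + 0.524) / 0.4599 = 2.765 / 0.4599 = 6.012.
n = 6.012² + 3 = 36.15 + 3 = 39.1.
Round up.

n = 40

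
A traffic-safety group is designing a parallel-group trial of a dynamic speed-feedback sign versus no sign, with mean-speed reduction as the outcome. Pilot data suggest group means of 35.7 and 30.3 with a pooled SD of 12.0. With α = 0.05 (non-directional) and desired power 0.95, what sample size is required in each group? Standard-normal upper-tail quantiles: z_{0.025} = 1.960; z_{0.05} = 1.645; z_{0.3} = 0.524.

Cohen's d = |M₁ − M₂| / SD_pooled = |35.7 − 30.3| / 12.0 = 5.4 / 12.0 = 0.450.
For two independent groups with equal n: n = 2·((z_{α/2} + z_β) / d)².
z_{α/2} + z_β = 1.960 + 1.645 = 3.605.
n = 2 × (3.605 / 0.450)² = 2 × 8.011² = 2 × 64.18 = 128.4.
Round up to the next whole participant.

n = 129 per group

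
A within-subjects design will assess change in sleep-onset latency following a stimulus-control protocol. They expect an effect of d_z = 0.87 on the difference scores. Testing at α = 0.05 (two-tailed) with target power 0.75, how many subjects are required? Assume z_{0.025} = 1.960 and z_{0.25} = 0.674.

n = 10 pairs

For a paired (one-sample on differences) test: n = ((z_{α/2} + z_β) / d)².
z_{α/2} + z_β = 1.960 + 0.674 = 2.634.
n = (2.634 / 0.87)² = 3.028² = 9.17.
Round up.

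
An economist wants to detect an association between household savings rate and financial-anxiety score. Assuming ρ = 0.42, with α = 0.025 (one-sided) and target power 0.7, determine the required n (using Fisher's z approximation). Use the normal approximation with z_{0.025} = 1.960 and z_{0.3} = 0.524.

n = 34

Fisher's z: C = ½·ln((1+r)/(1−r)) = ½·ln(2.4483) = 0.4477.
n = ((z_{α} + z_β)/C)² + 3.
(1.960 + 0.524) / 0.4477 = 2.484 / 0.4477 = 5.548.
n = 5.548² + 3 = 30.78 + 3 = 33.8.
Round up.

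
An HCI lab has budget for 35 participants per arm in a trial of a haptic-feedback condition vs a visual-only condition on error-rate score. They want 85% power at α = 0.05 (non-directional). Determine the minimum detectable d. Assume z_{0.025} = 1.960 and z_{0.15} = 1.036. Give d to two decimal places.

d_min ≈ 0.72

For two independent groups of n = 35 each: d_min = (z_{α/2} + z_β)·√(2/n).
z-sum = 1.960 + 1.036 = 2.996.
d_min = 2.996 × √(2/35) = 2.996 × 0.2390 = 0.716.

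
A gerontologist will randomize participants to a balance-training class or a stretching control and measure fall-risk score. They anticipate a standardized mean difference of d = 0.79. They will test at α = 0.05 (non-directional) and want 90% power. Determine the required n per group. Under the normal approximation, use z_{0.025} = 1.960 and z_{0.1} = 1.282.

n = 34 per group

For two independent groups with equal n: n = 2·((z_{α/2} + z_β) / d)².
z_{α/2} + z_β = 1.960 + 1.282 = 3.242.
n = 2 × (3.242 / 0.79)² = 2 × 4.104² = 2 × 16.84 = 33.7.
Round up to the next whole participant.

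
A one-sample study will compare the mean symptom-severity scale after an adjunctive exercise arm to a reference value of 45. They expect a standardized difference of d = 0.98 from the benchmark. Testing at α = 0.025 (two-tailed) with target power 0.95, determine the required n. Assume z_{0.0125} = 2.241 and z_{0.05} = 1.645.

n = 16

For a one-sample test: n = ((z_{α/2} + z_β) / d)².
z_{α/2} + z_β = 2.241 + 1.645 = 3.886.
n = (3.886 / 0.98)² = 3.965² = 15.72.
Round up.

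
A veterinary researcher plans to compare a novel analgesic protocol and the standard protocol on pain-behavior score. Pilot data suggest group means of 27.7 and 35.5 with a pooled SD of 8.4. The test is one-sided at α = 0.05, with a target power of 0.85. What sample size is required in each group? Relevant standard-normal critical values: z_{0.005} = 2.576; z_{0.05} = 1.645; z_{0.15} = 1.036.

n = 17 per group

Cohen's d = |M₁ − M₂| / SD_pooled = |27.7 − 35.5| / 8.4 = 7.8 / 8.4 = 0.929.
For two independent groups with equal n: n = 2·((z_{α} + z_β) / d)².
z_{α} + z_β = 1.645 + 1.036 = 2.681.
n = 2 × (2.681 / 0.929)² = 2 × 2.886² = 2 × 8.33 = 16.7.
Round up to the next whole participant.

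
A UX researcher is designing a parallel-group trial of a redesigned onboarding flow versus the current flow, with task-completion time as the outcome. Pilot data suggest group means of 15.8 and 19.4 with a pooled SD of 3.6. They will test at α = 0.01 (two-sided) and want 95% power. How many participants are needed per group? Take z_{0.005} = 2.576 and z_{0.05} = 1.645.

n = 36 per group

Cohen's d = |M₁ − M₂| / SD_pooled = |15.8 − 19.4| / 3.6 = 3.6 / 3.6 = 1.000.
For two independent groups with equal n: n = 2·((z_{α/2} + z_β) / d)².
z_{α/2} + z_β = 2.576 + 1.645 = 4.221.
n = 2 × (4.221 / 1.000)² = 2 × 4.221² = 2 × 17.82 = 35.6.
Round up to the next whole participant.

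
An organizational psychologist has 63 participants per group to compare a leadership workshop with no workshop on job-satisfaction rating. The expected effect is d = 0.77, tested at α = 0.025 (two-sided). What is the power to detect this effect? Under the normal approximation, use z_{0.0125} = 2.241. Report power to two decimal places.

For two equal groups, power = Φ(d·√(n/2) − z_{α/2}).
d·√(n/2) = 0.77 × √(63/2) = 0.77 × 5.612 = 4.322.
z_β = 4.322 − 2.241 = 2.081.
Power = Φ(2.081) = 0.981.

power ≈ 0.98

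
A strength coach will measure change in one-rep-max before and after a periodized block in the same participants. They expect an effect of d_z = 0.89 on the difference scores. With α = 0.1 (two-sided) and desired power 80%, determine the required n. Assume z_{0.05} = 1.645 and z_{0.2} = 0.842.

For a paired (one-sample on differences) test: n = ((z_{α/2} + z_β) / d)².
z_{α/2} + z_β = 1.645 + 0.842 = 2.487.
n = (2.487 / 0.89)² = 2.794² = 7.81.
Round up.

n = 8 pairs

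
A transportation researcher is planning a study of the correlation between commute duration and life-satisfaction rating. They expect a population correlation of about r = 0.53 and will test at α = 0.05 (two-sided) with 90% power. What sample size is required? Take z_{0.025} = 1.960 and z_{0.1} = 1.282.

n = 34

Fisher's z: C = ½·ln((1+r)/(1−r)) = ½·ln(3.2553) = 0.5901.
n = ((z_{α/2} + z_β)/C)² + 3.
(1.960 + 1.282) / 0.5901 = 3.242 / 0.5901 = 5.494.
n = 5.494² + 3 = 30.18 + 3 = 33.2.
Round up.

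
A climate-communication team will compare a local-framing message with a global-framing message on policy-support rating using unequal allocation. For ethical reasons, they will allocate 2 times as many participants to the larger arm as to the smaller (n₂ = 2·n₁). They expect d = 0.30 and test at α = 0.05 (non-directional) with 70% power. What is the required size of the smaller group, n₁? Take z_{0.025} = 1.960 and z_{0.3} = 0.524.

n₁ = 103

With allocation ratio k = n₂/n₁ = 2, Var(x̄₁−x̄₂) = σ²(1/n₁ + 1/(k·n₁)) = σ²·(k+1)/(k·n₁).
So n₁ = (1 + 1/k)·((z_{α/2} + z_β)/d)² = 1.500 × (2.484/0.30)².
n₁ = 1.500 × 68.56 = 102.8.
Round up: n₁ = 103, giving n₂ = 2 × 103 = 206.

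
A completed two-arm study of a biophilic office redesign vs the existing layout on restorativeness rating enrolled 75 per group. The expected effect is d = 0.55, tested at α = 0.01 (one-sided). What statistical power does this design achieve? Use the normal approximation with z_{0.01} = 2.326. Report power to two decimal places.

For two equal groups, power = Φ(d·√(n/2) − z_{α}).
d·√(n/2) = 0.55 × √(75/2) = 0.55 × 6.124 = 3.368.
z_β = 3.368 − 2.326 = 1.042.
Power = Φ(1.042) = 0.851.

power ≈ 0.85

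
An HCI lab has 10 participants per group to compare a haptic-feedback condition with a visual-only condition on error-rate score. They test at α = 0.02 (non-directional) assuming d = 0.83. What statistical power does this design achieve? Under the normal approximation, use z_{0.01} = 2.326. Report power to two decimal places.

For two equal groups, power = Φ(d·√(n/2) − z_{α/2}).
d·√(n/2) = 0.83 × √(10/2) = 0.83 × 2.236 = 1.856.
z_β = 1.856 − 2.326 = -0.470.
Power = Φ(-0.470) = 0.319.

power ≈ 0.32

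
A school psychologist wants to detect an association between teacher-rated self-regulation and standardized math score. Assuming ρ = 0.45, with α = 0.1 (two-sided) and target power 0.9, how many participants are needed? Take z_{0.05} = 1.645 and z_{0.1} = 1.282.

Fisher's z: C = ½·ln((1+r)/(1−r)) = ½·ln(2.6364) = 0.4847.
n = ((z_{α/2} + z_β)/C)² + 3.
(1.645 + 1.282) / 0.4847 = 2.927 / 0.4847 = 6.039.
n = 6.039² + 3 = 36.47 + 3 = 39.5.
Round up.

n = 40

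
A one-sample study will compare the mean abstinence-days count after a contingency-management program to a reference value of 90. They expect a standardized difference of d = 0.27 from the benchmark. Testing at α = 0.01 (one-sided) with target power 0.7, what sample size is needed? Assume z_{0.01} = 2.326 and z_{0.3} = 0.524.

n = 112

For a one-sample test: n = ((z_{α} + z_β) / d)².
z_{α} + z_β = 2.326 + 0.524 = 2.850.
n = (2.850 / 0.27)² = 10.556² = 111.42.
Round up.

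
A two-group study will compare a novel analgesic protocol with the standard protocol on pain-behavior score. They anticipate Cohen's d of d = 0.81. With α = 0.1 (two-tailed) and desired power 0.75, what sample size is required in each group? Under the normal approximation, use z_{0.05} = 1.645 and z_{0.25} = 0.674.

For two independent groups with equal n: n = 2·((z_{α/2} + z_β) / d)².
z_{α/2} + z_β = 1.645 + 0.674 = 2.319.
n = 2 × (2.319 / 0.81)² = 2 × 2.863² = 2 × 8.20 = 16.4.
Round up to the next whole participant.

n = 17 per group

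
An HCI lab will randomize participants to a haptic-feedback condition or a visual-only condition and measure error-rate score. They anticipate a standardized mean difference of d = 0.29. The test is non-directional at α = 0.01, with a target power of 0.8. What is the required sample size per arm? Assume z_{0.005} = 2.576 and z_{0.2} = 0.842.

For two independent groups with equal n: n = 2·((z_{α/2} + z_β) / d)².
z_{α/2} + z_β = 2.576 + 0.842 = 3.418.
n = 2 × (3.418 / 0.29)² = 2 × 11.786² = 2 × 138.91 = 277.8.
Round up to the next whole participant.

n = 278 per group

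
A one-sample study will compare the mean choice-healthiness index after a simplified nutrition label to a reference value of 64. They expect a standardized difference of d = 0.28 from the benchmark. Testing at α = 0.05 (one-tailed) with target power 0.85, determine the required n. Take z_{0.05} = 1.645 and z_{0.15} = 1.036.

For a one-sample test: n = ((z_{α} + z_β) / d)².
z_{α} + z_β = 1.645 + 1.036 = 2.681.
n = (2.681 / 0.28)² = 9.575² = 91.68.
Round up.

n = 92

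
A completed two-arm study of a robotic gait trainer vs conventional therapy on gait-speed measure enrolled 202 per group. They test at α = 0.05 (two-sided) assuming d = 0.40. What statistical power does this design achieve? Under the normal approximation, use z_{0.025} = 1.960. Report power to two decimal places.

power ≈ 0.98

For two equal groups, power = Φ(d·√(n/2) − z_{α/2}).
d·√(n/2) = 0.40 × √(202/2) = 0.40 × 10.050 = 4.020.
z_β = 4.020 − 1.960 = 2.060.
Power = Φ(2.060) = 0.980.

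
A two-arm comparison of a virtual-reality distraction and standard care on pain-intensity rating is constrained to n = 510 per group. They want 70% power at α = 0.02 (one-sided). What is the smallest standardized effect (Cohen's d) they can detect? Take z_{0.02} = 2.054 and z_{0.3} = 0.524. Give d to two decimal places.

For two independent groups of n = 510 each: d_min = (z_{α} + z_β)·√(2/n).
z-sum = 2.054 + 0.524 = 2.578.
d_min = 2.578 × √(2/510) = 2.578 × 0.0626 = 0.161.

d_min ≈ 0.16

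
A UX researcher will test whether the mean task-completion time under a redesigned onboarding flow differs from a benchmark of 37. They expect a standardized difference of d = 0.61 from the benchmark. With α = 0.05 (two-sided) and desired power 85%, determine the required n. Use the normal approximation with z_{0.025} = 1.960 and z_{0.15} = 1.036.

n = 25

For a one-sample test: n = ((z_{α/2} + z_β) / d)².
z_{α/2} + z_β = 1.960 + 1.036 = 2.996.
n = (2.996 / 0.61)² = 4.911² = 24.12.
Round up.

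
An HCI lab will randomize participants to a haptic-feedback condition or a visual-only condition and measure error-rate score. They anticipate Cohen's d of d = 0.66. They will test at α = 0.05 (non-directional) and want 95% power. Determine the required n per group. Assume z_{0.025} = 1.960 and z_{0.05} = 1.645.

For two independent groups with equal n: n = 2·((z_{α/2} + z_β) / d)².
z_{α/2} + z_β = 1.960 + 1.645 = 3.605.
n = 2 × (3.605 / 0.66)² = 2 × 5.462² = 2 × 29.83 = 59.7.
Round up to the next whole participant.

n = 60 per group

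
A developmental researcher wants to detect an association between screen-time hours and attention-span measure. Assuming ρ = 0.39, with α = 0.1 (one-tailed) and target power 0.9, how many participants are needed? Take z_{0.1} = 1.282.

n = 42

Fisher's z: C = ½·ln((1+r)/(1−r)) = ½·ln(2.2787) = 0.4118.
n = ((z_{α} + z_β)/C)² + 3.
(1.282 + 1.282) / 0.4118 = 2.564 / 0.4118 = 6.226.
n = 6.226² + 3 = 38.77 + 3 = 41.8.
Round up.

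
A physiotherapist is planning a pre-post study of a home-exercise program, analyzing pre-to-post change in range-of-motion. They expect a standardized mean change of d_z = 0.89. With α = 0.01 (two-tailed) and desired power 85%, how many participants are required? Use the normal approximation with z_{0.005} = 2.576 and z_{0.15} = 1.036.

n = 17 pairs

For a paired (one-sample on differences) test: n = ((z_{α/2} + z_β) / d)².
z_{α/2} + z_β = 2.576 + 1.036 = 3.612.
n = (3.612 / 0.89)² = 4.058² = 16.47.
Round up.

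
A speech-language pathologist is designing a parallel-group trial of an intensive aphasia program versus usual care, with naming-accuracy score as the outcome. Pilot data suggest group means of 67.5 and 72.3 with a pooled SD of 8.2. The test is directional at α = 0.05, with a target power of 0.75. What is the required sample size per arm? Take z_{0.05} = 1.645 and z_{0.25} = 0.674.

Cohen's d = |M₁ − M₂| / SD_pooled = |67.5 − 72.3| / 8.2 = 4.8 / 8.2 = 0.585.
For two independent groups with equal n: n = 2·((z_{α} + z_β) / d)².
z_{α} + z_β = 1.645 + 0.674 = 2.319.
n = 2 × (2.319 / 0.585)² = 2 × 3.964² = 2 × 15.71 = 31.4.
Round up to the next whole participant.

n = 32 per group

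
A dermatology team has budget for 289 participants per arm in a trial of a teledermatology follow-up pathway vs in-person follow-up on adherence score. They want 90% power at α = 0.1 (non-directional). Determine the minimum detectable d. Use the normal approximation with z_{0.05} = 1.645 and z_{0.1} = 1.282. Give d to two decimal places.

d_min ≈ 0.24

For two independent groups of n = 289 each: d_min = (z_{α/2} + z_β)·√(2/n).
z-sum = 1.645 + 1.282 = 2.927.
d_min = 2.927 × √(2/289) = 2.927 × 0.0832 = 0.243.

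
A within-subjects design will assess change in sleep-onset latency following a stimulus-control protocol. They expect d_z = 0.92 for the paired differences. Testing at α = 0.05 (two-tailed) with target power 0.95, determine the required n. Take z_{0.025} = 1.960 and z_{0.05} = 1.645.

n = 16 pairs

For a paired (one-sample on differences) test: n = ((z_{α/2} + z_β) / d)².
z_{α/2} + z_β = 1.960 + 1.645 = 3.605.
n = (3.605 / 0.92)² = 3.918² = 15.35.
Round up.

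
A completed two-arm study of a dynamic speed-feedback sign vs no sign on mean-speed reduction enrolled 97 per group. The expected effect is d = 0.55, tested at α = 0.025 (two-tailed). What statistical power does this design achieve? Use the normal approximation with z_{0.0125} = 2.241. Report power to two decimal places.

For two equal groups, power = Φ(d·√(n/2) − z_{α/2}).
d·√(n/2) = 0.55 × √(97/2) = 0.55 × 6.964 = 3.830.
z_β = 3.830 − 2.241 = 1.589.
Power = Φ(1.589) = 0.944.

power ≈ 0.94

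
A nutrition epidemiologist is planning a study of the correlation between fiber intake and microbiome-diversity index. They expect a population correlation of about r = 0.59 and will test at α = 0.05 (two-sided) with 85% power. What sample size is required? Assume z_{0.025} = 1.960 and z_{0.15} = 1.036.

Fisher's z: C = ½·ln((1+r)/(1−r)) = ½·ln(3.8780) = 0.6777.
n = ((z_{α/2} + z_β)/C)² + 3.
(1.960 + 1.036) / 0.6777 = 2.996 / 0.6777 = 4.421.
n = 4.421² + 3 = 19.54 + 3 = 22.5.
Round up.

n = 23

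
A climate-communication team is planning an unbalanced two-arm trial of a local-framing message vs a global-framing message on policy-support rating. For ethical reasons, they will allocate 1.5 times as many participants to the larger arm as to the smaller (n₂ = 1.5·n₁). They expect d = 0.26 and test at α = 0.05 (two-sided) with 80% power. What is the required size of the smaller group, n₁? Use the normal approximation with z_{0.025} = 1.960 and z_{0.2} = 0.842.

n₁ = 194

With allocation ratio k = n₂/n₁ = 1.5, Var(x̄₁−x̄₂) = σ²(1/n₁ + 1/(k·n₁)) = σ²·(k+1)/(k·n₁).
So n₁ = (1 + 1/k)·((z_{α/2} + z_β)/d)² = 1.667 × (2.802/0.26)².
n₁ = 1.667 × 116.14 = 193.6.
Round up: n₁ = 194, giving n₂ = 1.5 × 194 = 291.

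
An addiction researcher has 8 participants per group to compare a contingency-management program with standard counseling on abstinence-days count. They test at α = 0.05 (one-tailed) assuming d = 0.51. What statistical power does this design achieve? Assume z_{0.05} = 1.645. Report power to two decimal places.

power ≈ 0.27

For two equal groups, power = Φ(d·√(n/2) − z_{α}).
d·√(n/2) = 0.51 × √(8/2) = 0.51 × 2.000 = 1.020.
z_β = 1.020 − 1.645 = -0.625.
Power = Φ(-0.625) = 0.266.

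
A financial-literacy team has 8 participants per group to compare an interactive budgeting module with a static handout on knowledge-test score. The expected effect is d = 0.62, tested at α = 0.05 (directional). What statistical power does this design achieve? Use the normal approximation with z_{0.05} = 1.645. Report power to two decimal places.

For two equal groups, power = Φ(d·√(n/2) − z_{α}).
d·√(n/2) = 0.62 × √(8/2) = 0.62 × 2.000 = 1.240.
z_β = 1.240 − 1.645 = -0.405.
Power = Φ(-0.405) = 0.343.

power ≈ 0.34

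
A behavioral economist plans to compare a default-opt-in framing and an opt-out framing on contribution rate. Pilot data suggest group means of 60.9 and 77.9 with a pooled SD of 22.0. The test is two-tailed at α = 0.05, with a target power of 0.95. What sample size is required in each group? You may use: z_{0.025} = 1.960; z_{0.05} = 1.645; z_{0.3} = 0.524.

Cohen's d = |M₁ − M₂| / SD_pooled = |60.9 − 77.9| / 22.0 = 17.0 / 22.0 = 0.773.
For two independent groups with equal n: n = 2·((z_{α/2} + z_β) / d)².
z_{α/2} + z_β = 1.960 + 1.645 = 3.605.
n = 2 × (3.605 / 0.773)² = 2 × 4.664² = 2 × 21.75 = 43.5.
Round up to the next whole participant.

n = 44 per group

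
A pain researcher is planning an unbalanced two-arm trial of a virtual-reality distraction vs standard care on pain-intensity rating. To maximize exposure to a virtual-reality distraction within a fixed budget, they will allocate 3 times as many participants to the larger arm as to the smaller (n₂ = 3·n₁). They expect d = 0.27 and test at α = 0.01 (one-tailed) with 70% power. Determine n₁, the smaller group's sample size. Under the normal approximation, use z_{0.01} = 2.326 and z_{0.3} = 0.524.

With allocation ratio k = n₂/n₁ = 3, Var(x̄₁−x̄₂) = σ²(1/n₁ + 1/(k·n₁)) = σ²·(k+1)/(k·n₁).
So n₁ = (1 + 1/k)·((z_{α} + z_β)/d)² = 1.333 × (2.850/0.27)².
n₁ = 1.333 × 111.42 = 148.6.
Round up: n₁ = 149, giving n₂ = 3 × 149 = 447.

n₁ = 149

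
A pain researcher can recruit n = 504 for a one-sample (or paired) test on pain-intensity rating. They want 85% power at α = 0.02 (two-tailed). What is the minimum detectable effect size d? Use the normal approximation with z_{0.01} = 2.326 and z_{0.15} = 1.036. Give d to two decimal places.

d_min ≈ 0.15

For a single sample (or paired design) of n = 504: d_min = (z_{α/2} + z_β)/√n.
z-sum = 2.326 + 1.036 = 3.362.
d_min = 3.362 / √504 = 3.362 / 22.450 = 0.150.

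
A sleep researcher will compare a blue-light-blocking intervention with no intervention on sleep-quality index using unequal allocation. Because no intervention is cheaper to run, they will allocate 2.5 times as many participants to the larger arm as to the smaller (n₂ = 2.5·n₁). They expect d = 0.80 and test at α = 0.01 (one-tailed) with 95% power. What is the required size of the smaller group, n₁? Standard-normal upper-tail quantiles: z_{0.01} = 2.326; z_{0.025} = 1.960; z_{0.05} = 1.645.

With allocation ratio k = n₂/n₁ = 2.5, Var(x̄₁−x̄₂) = σ²(1/n₁ + 1/(k·n₁)) = σ²·(k+1)/(k·n₁).
So n₁ = (1 + 1/k)·((z_{α} + z_β)/d)² = 1.400 × (3.971/0.80)².
n₁ = 1.400 × 24.64 = 34.5.
Round up: n₁ = 35, giving n₂ = ⌈2.5 × 35⌉ = ⌈87.5⌉ = 88.

n₁ = 35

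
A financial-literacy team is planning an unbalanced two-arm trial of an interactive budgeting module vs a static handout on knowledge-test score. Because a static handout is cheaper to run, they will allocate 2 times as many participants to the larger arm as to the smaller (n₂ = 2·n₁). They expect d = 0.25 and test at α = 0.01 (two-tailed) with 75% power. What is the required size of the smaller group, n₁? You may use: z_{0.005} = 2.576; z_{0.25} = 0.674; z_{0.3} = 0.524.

With allocation ratio k = n₂/n₁ = 2, Var(x̄₁−x̄₂) = σ²(1/n₁ + 1/(k·n₁)) = σ²·(k+1)/(k·n₁).
So n₁ = (1 + 1/k)·((z_{α/2} + z_β)/d)² = 1.500 × (3.250/0.25)².
n₁ = 1.500 × 169.00 = 253.5.
Round up: n₁ = 254, giving n₂ = 2 × 254 = 508.

n₁ = 254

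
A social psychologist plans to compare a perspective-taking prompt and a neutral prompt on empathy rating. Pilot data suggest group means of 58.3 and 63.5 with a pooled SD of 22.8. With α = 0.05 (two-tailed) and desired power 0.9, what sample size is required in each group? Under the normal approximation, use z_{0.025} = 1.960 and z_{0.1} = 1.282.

Cohen's d = |M₁ − M₂| / SD_pooled = |58.3 − 63.5| / 22.8 = 5.2 / 22.8 = 0.228.
For two independent groups with equal n: n = 2·((z_{α/2} + z_β) / d)².
z_{α/2} + z_β = 1.960 + 1.282 = 3.242.
n = 2 × (3.242 / 0.228)² = 2 × 14.219² = 2 × 202.19 = 404.4.
Round up to the next whole participant.

n = 405 per group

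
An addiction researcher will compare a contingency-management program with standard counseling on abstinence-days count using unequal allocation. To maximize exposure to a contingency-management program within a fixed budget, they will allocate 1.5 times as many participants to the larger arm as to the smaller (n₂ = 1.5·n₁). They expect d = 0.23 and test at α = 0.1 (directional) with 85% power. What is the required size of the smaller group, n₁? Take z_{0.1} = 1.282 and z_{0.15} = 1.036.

With allocation ratio k = n₂/n₁ = 1.5, Var(x̄₁−x̄₂) = σ²(1/n₁ + 1/(k·n₁)) = σ²·(k+1)/(k·n₁).
So n₁ = (1 + 1/k)·((z_{α} + z_β)/d)² = 1.667 × (2.318/0.23)².
n₁ = 1.667 × 101.57 = 169.3.
Round up: n₁ = 170, giving n₂ = 1.5 × 170 = 255.

n₁ = 170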